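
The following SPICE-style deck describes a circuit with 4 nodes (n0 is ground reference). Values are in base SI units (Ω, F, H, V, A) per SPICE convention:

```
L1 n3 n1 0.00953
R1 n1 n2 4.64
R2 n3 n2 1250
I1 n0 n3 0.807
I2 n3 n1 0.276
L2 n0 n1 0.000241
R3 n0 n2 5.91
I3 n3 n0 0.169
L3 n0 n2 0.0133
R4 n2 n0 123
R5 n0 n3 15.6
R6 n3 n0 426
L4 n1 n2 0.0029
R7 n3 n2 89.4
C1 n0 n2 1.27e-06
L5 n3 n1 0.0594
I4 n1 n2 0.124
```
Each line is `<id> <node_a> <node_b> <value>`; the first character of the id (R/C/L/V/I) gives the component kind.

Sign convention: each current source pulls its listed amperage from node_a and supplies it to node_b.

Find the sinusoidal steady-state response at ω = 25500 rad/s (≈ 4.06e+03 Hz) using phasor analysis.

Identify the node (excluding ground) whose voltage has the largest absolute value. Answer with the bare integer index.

MNA unknowns: 3 node voltages V₁..V_3
L1: Y=0.000-0.004115j on G[3,1]
R1: Y=0.2155+0.000j on G[1,2]
R2: Y=0.0008000+0.000j on G[3,2]
I1: z[0]−=0.807, z[3]+=0.807
I2: z[3]−=0.276, z[1]+=0.276
L2: Y=0.000-0.1627j on G[0,1]
R3: Y=0.1692+0.000j on G[0,2]
I3: z[3]−=0.169, z[0]+=0.169
L3: Y=0.000-0.002949j on G[0,2]
R4: Y=0.008130+0.000j on G[2,0]
R5: Y=0.06410+0.000j on G[0,3]
R6: Y=0.002347+0.000j on G[3,0]
L4: Y=0.000-0.01352j on G[1,2]
R7: Y=0.01119+0.000j on G[3,2]
C1: Y=0.000+0.03238j on G[0,2]
L5: Y=0.000-0.0006602j on G[3,1]
I4: z[1]−=0.124, z[2]+=0.124
solve → V1=0.8307+1.019j, V2=0.9439+0.4871j, V3=4.802+0.3162j

3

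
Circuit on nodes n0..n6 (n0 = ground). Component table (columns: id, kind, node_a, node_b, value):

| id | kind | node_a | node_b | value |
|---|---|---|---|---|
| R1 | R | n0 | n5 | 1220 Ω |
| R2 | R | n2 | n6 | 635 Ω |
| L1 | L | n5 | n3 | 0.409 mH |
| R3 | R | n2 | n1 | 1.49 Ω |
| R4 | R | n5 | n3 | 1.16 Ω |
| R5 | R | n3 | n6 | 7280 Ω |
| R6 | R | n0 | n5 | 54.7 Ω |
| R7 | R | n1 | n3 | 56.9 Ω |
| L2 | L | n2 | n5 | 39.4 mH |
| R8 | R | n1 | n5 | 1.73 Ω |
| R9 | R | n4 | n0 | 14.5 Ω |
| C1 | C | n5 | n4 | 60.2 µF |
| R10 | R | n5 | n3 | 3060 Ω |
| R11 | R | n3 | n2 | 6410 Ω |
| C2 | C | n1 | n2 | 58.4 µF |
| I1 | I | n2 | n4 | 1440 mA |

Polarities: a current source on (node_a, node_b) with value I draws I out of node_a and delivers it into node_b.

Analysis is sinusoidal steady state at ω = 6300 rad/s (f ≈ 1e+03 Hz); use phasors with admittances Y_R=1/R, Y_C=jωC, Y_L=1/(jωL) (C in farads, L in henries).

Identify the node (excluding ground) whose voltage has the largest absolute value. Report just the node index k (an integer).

Apply KCL at each of the 6 non-ground nodes and solve the resulting linear system.
Node n1: branches {R3, R7, R8, C2} → V_1 = -2.540+2.940j
Node n2: branches {R2, R3, L2, R11, C2, I1} → V_2 = -4.203+3.827j
Node n3: branches {L1, R4, R5, R7, R10, R11} → V_3 = -0.1586+2.950j
Node n4: branches {R9, C1, I1} → V_4 = 0.03243-0.8222j
Node n5: branches {R1, L1, R4, R6, L2, R8, C1, R10} → V_5 = -0.1171+2.969j
Node n6: branches {R2, R5} → V_6 = -3.878+3.757j

2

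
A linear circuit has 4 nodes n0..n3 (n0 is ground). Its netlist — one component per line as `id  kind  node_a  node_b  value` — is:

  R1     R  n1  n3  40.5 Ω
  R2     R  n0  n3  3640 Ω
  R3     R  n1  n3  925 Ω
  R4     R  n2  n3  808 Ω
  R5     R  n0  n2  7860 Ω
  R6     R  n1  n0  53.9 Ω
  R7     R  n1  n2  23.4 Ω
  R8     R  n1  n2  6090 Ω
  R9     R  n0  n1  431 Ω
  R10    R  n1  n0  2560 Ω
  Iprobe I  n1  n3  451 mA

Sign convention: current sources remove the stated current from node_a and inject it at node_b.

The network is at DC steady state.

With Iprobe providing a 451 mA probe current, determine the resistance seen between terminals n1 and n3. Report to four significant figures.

Apply KCL at each of the 3 non-ground nodes and solve the resulting linear system.
Node n1: branches {R1, R3, R6, R7, R8, R9, R10, Iprobe} → V_1 = -0.2126
Node n2: branches {R4, R5, R7, R8} → V_2 = 0.2508
Node n3: branches {R1, R2, R3, R4, Iprobe} → V_3 = 16.34

R_eq = 36.70 Ω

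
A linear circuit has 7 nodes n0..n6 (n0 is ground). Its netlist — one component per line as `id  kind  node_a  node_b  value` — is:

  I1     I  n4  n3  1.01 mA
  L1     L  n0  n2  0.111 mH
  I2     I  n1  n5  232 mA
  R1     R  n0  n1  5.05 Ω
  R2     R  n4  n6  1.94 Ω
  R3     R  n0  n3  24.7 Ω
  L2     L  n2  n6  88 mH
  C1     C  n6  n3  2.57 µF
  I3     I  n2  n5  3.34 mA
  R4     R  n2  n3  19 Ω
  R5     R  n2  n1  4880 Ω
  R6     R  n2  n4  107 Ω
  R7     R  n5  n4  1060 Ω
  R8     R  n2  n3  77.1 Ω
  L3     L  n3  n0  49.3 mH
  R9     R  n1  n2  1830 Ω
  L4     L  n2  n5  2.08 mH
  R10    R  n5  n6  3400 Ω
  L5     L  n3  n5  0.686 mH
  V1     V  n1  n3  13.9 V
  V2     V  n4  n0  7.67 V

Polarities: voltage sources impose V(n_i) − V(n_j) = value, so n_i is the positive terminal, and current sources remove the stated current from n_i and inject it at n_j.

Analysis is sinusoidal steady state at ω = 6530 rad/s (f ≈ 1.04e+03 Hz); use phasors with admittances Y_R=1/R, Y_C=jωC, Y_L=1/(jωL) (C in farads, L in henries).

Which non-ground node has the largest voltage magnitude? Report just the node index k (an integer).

3

MNA unknowns: 6 node voltages V₁..V_6 plus 2 source currents (V1, V2)
I1: z[4]−=0.00101, z[3]+=0.00101
L1: Y=0.000-1.380j on G[0,2]
I2: z[1]−=0.232, z[5]+=0.232
R1: Y=0.1980+0.000j on G[0,1]
R2: Y=0.5155+0.000j on G[4,6]
R3: Y=0.04049+0.000j on G[0,3]
L2: Y=0.000-0.001740j on G[2,6]
C1: Y=0.000+0.01678j on G[6,3]
I3: z[2]−=0.00334, z[5]+=0.00334
R4: Y=0.05263+0.000j on G[2,3]
R5: Y=0.0002049+0.000j on G[2,1]
R6: Y=0.009346+0.000j on G[2,4]
R7: Y=0.0009434+0.000j on G[5,4]
R8: Y=0.01297+0.000j on G[2,3]
L3: Y=0.000-0.003106j on G[3,0]
R9: Y=0.0005464+0.000j on G[1,2]
L4: Y=0.000-0.07362j on G[2,5]
R10: Y=0.0002941+0.000j on G[5,6]
L5: Y=0.000-0.2232j on G[3,5]
V1: row V1−V3=13.9, i_V1 at 1,3
V2: row V4−V0=7.67, i_V2 at 4,0
solve → V1=4.717-0.8498j, V2=-0.3233-0.3419j, V3=-9.183-0.8498j, V4=7.670+0.000j, V5=-6.985+0.1300j, V6=7.673-0.5214j
aux → i_V1=-1.170+0.1687j, i_V2=-0.08803-0.2718j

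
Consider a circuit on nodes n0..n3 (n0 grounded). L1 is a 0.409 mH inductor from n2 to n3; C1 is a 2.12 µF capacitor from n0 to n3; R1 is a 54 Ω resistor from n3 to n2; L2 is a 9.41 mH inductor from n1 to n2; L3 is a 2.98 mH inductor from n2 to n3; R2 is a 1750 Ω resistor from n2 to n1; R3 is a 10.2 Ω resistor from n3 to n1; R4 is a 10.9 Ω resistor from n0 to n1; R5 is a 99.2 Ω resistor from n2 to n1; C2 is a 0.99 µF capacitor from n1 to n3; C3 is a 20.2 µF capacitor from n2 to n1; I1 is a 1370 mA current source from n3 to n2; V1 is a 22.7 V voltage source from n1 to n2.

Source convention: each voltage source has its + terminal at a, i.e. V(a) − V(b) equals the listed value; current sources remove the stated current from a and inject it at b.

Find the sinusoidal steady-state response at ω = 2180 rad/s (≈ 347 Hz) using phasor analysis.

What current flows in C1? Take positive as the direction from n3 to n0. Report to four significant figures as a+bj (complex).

Element admittances at ω=2180 rad/s:
  Y(L1) = 0.000-1.122j S between n2,n3
  Y(C1) = 0.000+0.004622j S between n0,n3
  Y(R1) = 0.01852+0.000j S between n3,n2
  Y(L2) = 0.000-0.04875j S between n1,n2
  Y(L3) = 0.000-0.1539j S between n2,n3
  Y(R2) = 0.0005714+0.000j S between n2,n1
  Y(R3) = 0.09804+0.000j S between n3,n1
  Y(R4) = 0.09174+0.000j S between n0,n1
  Y(R5) = 0.01008+0.000j S between n2,n1
  Y(C2) = 0.000+0.002158j S between n1,n3
  Y(C3) = 0.000+0.04404j S between n2,n1
  I1: injects 1.37 A into n2 (from n3)
  V1: constraint V(n1)−V(n2) = 22.7
Assemble and solve the 4×4 MNA system:
  V(n1)=0.09197+1.142j  V(n2)=-22.61+1.142j  V(n3)=-22.67+1.826j
  i(V1)=-2.483+0.02012j

-0.008437-0.1048j A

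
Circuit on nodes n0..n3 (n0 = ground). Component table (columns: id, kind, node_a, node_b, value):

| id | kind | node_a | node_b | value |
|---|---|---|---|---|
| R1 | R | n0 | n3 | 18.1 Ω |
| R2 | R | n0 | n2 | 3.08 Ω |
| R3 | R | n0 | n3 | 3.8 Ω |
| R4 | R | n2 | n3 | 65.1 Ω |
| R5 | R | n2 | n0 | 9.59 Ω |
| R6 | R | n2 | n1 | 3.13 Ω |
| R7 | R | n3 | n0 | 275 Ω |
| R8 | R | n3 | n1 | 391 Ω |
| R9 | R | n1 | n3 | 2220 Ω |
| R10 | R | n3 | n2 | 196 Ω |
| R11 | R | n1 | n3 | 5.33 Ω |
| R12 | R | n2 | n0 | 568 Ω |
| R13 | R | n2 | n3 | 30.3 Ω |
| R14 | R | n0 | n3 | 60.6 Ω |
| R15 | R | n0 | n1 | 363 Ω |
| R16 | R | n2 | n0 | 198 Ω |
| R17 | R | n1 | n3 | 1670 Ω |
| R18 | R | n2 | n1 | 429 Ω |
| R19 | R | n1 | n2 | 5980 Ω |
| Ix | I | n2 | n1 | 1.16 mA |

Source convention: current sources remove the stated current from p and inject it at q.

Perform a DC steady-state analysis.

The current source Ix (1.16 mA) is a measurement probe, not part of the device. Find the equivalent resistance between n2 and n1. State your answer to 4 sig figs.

MNA unknowns: 3 node voltages V₁..V_3
R1: Y=0.05525 on G[0,3]
R2: Y=0.3247 on G[0,2]
R3: Y=0.2632 on G[0,3]
R4: Y=0.01536 on G[2,3]
R5: Y=0.1043 on G[2,0]
R6: Y=0.3195 on G[2,1]
R7: Y=0.003636 on G[3,0]
R8: Y=0.002558 on G[3,1]
R9: Y=0.0004505 on G[1,3]
R10: Y=0.005102 on G[3,2]
R11: Y=0.1876 on G[1,3]
R12: Y=0.001761 on G[2,0]
R13: Y=0.03300 on G[2,3]
R14: Y=0.01650 on G[0,3]
R15: Y=0.002755 on G[0,1]
R16: Y=0.005051 on G[2,0]
R17: Y=0.0005988 on G[1,3]
R18: Y=0.002331 on G[2,1]
R19: Y=0.0001672 on G[1,2]
Ix: z[2]−=0.00116, z[1]+=0.00116
solve → V1=0.002164, V2=-0.0005274, V3=0.0006612

R_eq = 2.320 Ω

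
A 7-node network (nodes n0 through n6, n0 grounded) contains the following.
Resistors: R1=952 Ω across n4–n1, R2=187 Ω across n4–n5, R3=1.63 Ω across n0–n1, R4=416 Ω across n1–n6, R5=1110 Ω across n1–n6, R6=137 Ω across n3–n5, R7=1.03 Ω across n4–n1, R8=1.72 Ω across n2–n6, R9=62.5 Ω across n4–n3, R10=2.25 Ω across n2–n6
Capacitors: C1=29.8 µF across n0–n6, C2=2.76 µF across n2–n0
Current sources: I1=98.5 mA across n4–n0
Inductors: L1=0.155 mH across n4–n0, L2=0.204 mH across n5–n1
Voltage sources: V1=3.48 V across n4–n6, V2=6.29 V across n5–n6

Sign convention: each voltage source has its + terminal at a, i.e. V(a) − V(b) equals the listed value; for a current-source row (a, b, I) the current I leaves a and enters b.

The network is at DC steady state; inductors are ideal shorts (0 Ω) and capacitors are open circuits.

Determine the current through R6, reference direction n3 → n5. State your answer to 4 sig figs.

Element admittances at DC:
  Y(R1) = 0.001050 S between n4,n1
  Y(C1) = 0.000 S between n0,n6
  Y(R2) = 0.005348 S between n4,n5
  Y(R3) = 0.6135 S between n0,n1
  Y(R4) = 0.002404 S between n1,n6
  I1: injects 0.0985 A into n0 (from n4)
  L1: short n4↔n0 (DC inductor)
  Y(C2) = 0.000 S between n2,n0
  Y(R5) = 0.0009009 S between n1,n6
  Y(R6) = 0.007299 S between n3,n5
  Y(R7) = 0.9709 S between n4,n1
  L2: short n5↔n1 (DC inductor)
  Y(R8) = 0.5814 S between n2,n6
  Y(R9) = 0.01600 S between n4,n3
  Y(R10) = 0.4444 S between n2,n6
  V1: constraint V(n4)−V(n6) = 3.48
  V2: constraint V(n5)−V(n6) = 6.29
Assemble and solve the 10×10 MNA system:
  V(n1)=2.810  V(n2)=-3.480  V(n3)=0.8803  V(n4)=0.000  V(n5)=2.810  V(n6)=-3.480
  i(L1)=-1.822  i(L2)=4.476  i(V1)=4.484  i(V2)=-4.505

-0.01409 A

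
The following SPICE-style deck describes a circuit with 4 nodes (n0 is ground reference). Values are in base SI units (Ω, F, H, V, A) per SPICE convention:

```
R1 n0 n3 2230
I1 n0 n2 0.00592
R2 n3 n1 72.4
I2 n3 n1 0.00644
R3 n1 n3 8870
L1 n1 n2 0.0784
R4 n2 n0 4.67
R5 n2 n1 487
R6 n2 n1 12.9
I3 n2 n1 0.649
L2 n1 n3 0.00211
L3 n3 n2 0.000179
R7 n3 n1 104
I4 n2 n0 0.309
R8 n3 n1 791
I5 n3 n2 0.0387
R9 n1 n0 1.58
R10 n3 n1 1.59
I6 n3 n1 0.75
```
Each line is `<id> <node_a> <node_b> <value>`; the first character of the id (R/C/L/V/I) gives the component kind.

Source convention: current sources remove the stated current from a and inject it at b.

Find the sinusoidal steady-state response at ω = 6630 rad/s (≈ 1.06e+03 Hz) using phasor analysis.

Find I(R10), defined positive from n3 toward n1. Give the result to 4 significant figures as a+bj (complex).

MNA unknowns: 3 node voltages V₁..V_3
R1: Y=0.0004484+0.000j on G[0,3]
I1: z[0]−=0.00592, z[2]+=0.00592
R2: Y=0.01381+0.000j on G[3,1]
I2: z[3]−=0.00644, z[1]+=0.00644
R3: Y=0.0001127+0.000j on G[1,3]
L1: Y=0.000-0.001924j on G[1,2]
R4: Y=0.2141+0.000j on G[2,0]
R5: Y=0.002053+0.000j on G[2,1]
R6: Y=0.07752+0.000j on G[2,1]
I3: z[2]−=0.649, z[1]+=0.649
L2: Y=0.000-0.07148j on G[1,3]
L3: Y=0.000-0.8426j on G[3,2]
R7: Y=0.009615+0.000j on G[3,1]
I4: z[2]−=0.309, z[0]+=0.309
R8: Y=0.001264+0.000j on G[3,1]
I5: z[3]−=0.0387, z[2]+=0.0387
R9: Y=0.6329+0.000j on G[1,0]
R10: Y=0.6289+0.000j on G[3,1]
I6: z[3]−=0.75, z[1]+=0.75
solve → V1=0.1280+0.1198j, V2=-1.790-0.3544j, V3=-1.660+0.09239j

-1.125-0.01725j A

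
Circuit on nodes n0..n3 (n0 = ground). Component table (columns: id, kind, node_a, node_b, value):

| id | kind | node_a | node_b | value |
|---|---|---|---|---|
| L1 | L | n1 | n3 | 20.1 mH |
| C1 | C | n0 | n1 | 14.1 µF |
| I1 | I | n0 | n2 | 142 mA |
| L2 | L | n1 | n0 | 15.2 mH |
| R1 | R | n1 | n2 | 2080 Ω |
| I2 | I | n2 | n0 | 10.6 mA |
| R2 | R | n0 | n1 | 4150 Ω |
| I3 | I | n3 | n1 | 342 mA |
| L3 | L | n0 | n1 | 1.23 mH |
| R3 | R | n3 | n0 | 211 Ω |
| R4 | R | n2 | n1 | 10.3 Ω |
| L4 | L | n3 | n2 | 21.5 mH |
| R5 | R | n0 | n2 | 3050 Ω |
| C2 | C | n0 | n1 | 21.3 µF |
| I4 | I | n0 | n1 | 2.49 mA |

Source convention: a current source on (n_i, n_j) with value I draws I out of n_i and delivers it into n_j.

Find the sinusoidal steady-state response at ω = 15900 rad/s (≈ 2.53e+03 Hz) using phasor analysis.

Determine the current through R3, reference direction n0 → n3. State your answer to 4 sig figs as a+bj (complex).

Apply KCL at each of the 3 non-ground nodes and solve the resulting linear system.
Node n1: branches {L1, C1, L2, R1, R2, I3, L3, R4, C2, I4} → V_1 = 0.3298-0.5171j
Node n2: branches {I1, R1, I2, R4, L4, R5} → V_2 = 0.6061+0.3152j
Node n3: branches {L1, I3, R3, L4} → V_3 = -27.19-35.32j

0.1288+0.1674j A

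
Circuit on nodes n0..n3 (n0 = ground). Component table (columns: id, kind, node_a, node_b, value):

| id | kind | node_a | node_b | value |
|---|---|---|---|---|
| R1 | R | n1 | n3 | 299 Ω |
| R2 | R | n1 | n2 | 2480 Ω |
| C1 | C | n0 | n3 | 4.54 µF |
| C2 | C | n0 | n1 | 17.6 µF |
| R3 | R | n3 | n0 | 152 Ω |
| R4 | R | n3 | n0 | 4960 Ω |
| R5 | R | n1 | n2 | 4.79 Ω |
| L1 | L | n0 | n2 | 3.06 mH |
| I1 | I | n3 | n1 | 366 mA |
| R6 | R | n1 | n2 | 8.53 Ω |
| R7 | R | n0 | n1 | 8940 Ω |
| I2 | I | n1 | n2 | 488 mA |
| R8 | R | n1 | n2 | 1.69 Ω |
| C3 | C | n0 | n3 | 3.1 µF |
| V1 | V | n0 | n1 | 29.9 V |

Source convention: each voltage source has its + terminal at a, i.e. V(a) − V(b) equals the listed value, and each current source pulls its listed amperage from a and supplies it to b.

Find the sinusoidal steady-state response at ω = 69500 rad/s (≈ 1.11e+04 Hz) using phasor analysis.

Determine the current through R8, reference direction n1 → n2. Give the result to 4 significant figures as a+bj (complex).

Element admittances at ω=69500 rad/s:
  Y(R1) = 0.003344+0.000j S between n1,n3
  Y(R2) = 0.0004032+0.000j S between n1,n2
  Y(C1) = 0.000+0.3155j S between n0,n3
  Y(C2) = 0.000+1.223j S between n0,n1
  Y(R3) = 0.006579+0.000j S between n3,n0
  Y(R4) = 0.0002016+0.000j S between n3,n0
  Y(R5) = 0.2088+0.000j S between n1,n2
  Y(L1) = 0.000-0.004702j S between n0,n2
  I1: injects 0.366 A into n1 (from n3)
  Y(R6) = 0.1172+0.000j S between n1,n2
  Y(R7) = 0.0001119+0.000j S between n0,n1
  I2: injects 0.488 A into n2 (from n1)
  Y(R8) = 0.5917+0.000j S between n1,n2
  Y(C3) = 0.000+0.2155j S between n0,n3
  V1: constraint V(n0)−V(n1) = 29.9
Assemble and solve the 4×4 MNA system:
  V(n1)=-29.90+0.000j  V(n2)=-29.37-0.1504j  V(n3)=-0.01673+0.8773j
  i(V1)=-0.4700-36.44j

-0.3150+0.08900j A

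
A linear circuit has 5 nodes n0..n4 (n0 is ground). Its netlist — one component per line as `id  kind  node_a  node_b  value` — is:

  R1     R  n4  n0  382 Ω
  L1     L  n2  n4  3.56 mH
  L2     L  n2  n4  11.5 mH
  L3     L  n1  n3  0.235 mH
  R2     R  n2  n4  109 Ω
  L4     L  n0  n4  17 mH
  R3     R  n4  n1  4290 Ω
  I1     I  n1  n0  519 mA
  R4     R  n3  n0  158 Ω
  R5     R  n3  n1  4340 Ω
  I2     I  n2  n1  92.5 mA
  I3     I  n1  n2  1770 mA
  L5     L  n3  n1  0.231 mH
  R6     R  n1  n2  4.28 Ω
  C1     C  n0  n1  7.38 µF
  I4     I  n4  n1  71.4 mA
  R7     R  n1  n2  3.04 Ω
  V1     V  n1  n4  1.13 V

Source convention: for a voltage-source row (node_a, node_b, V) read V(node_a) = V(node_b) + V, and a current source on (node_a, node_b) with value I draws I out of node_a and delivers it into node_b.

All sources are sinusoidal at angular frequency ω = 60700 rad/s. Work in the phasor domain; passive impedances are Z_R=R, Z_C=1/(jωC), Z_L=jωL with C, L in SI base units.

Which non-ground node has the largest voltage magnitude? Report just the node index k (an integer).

Element admittances at ω=60700 rad/s:
  Y(R1) = 0.002618+0.000j S between n4,n0
  Y(L1) = 0.000-0.004628j S between n2,n4
  Y(L2) = 0.000-0.001433j S between n2,n4
  Y(L3) = 0.000-0.07010j S between n1,n3
  Y(R2) = 0.009174+0.000j S between n2,n4
  Y(L4) = 0.000-0.0009691j S between n0,n4
  Y(R3) = 0.0002331+0.000j S between n4,n1
  I1: injects 0.519 A into n0 (from n1)
  Y(R4) = 0.006329+0.000j S between n3,n0
  Y(R5) = 0.0002304+0.000j S between n3,n1
  I2: injects 0.0925 A into n1 (from n2)
  I3: injects 1.77 A into n2 (from n1)
  Y(L5) = 0.000-0.07132j S between n3,n1
  Y(R6) = 0.2336+0.000j S between n1,n2
  Y(C1) = 0.000+0.4480j S between n0,n1
  I4: injects 0.0714 A into n1 (from n4)
  Y(R7) = 0.3289+0.000j S between n1,n2
  V1: constraint V(n1)−V(n4) = 1.13
Assemble and solve the 5×5 MNA system:
  V(n1)=-0.02554+1.155j  V(n2)=2.890+1.198j  V(n3)=0.02607+1.153j  V(n4)=-1.156+1.155j
  i(V1)=0.03186+0.02826j

2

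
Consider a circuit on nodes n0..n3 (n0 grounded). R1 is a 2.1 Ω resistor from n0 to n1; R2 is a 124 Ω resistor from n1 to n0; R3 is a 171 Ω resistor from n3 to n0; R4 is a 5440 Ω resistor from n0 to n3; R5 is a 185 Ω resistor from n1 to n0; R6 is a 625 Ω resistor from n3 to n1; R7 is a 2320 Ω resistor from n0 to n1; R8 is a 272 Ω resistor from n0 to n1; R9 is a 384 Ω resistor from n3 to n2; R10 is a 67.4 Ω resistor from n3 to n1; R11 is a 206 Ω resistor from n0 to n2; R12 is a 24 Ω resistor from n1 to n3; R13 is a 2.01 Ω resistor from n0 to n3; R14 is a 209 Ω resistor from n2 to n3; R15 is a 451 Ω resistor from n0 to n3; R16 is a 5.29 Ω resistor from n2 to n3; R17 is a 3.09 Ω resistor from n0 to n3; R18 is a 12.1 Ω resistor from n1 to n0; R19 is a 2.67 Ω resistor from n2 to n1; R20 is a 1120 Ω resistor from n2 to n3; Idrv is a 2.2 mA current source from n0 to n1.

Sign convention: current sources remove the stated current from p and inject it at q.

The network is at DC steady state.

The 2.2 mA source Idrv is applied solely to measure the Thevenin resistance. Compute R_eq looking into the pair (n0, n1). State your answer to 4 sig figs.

Element admittances at DC:
  Y(R1) = 0.4762 S between n0,n1
  Y(R2) = 0.008065 S between n1,n0
  Y(R3) = 0.005848 S between n3,n0
  Y(R4) = 0.0001838 S between n0,n3
  Y(R5) = 0.005405 S between n1,n0
  Y(R6) = 0.001600 S between n3,n1
  Y(R7) = 0.0004310 S between n0,n1
  Y(R8) = 0.003676 S between n0,n1
  Y(R9) = 0.002604 S between n3,n2
  Y(R10) = 0.01484 S between n3,n1
  Y(R11) = 0.004854 S between n0,n2
  Y(R12) = 0.04167 S between n1,n3
  Y(R13) = 0.4975 S between n0,n3
  Y(R14) = 0.004785 S between n2,n3
  Y(R15) = 0.002217 S between n0,n3
  Y(R16) = 0.1890 S between n2,n3
  Y(R17) = 0.3236 S between n0,n3
  Y(R18) = 0.08264 S between n1,n0
  Y(R19) = 0.3745 S between n2,n1
  Y(R20) = 0.0008929 S between n2,n3
  Idrv: injects 0.0022 A into n1 (from n0)
Assemble and solve the 3×3 MNA system:
  V(n1)=0.003007  V(n2)=0.002141  V(n3)=0.0005505

R_eq = 1.367 Ω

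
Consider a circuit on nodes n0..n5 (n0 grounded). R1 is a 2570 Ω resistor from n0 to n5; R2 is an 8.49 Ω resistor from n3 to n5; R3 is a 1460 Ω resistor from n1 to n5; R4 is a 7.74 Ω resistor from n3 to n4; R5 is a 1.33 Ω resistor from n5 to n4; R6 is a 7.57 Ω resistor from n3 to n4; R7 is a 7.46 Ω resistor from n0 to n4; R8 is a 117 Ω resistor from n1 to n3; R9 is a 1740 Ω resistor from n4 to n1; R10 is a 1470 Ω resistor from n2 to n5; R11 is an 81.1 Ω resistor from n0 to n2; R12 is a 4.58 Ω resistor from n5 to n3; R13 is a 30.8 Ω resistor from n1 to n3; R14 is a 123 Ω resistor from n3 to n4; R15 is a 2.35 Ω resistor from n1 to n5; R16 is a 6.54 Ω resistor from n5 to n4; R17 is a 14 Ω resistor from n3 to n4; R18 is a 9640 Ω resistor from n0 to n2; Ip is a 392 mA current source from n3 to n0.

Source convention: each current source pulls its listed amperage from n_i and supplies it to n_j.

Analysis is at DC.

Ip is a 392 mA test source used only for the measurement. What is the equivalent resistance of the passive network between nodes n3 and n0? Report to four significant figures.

R_eq = 9.047 Ω

Apply KCL at each of the 5 non-ground nodes and solve the resulting linear system.
Node n1: branches {R3, R8, R9, R13, R15} → V_1 = -3.127
Node n2: branches {R10, R11, R18} → V_2 = -0.1601
Node n3: branches {R2, R4, R6, R8, R12, R13, R14, R17, Ip} → V_3 = -3.547
Node n4: branches {R4, R5, R6, R7, R9, R14, R16, R17} → V_4 = -2.901
Node n5: branches {R1, R2, R3, R5, R10, R12, R15, R16} → V_5 = -3.087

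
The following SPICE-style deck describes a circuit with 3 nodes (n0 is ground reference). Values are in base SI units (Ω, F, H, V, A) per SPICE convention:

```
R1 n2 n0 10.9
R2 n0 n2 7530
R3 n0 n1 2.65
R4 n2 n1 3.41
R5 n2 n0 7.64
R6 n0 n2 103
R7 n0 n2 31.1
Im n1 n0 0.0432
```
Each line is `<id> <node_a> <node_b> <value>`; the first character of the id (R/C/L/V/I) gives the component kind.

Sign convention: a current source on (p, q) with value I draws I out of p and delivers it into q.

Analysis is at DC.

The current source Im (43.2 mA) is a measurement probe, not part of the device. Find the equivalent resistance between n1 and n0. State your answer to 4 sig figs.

Apply KCL at each of the 2 non-ground nodes and solve the resulting linear system.
Node n1: branches {R3, R4, Im} → V_1 = -0.08365
Node n2: branches {R1, R2, R4, R5, R6, R7} → V_2 = -0.04397

R_eq = 1.936 Ω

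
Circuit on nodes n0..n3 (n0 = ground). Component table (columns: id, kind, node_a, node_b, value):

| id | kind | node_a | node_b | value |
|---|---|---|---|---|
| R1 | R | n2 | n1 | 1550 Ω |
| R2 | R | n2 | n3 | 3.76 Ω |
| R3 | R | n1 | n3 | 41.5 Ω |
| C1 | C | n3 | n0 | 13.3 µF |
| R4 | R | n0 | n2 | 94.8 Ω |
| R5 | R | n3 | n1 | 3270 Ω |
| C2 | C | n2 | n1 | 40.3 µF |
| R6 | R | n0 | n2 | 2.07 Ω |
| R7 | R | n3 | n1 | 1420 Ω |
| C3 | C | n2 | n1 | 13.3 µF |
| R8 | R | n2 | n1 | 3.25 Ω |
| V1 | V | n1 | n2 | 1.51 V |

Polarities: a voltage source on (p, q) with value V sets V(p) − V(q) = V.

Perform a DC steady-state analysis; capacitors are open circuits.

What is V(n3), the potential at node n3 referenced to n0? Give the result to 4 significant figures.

MNA unknowns: 3 node voltages V₁..V_3 plus 1 source current (V1)
R1: Y=0.0006452 on G[2,1]
R2: Y=0.2660 on G[2,3]
R3: Y=0.02410 on G[1,3]
C1: Y=0.000 on G[3,0]
R4: Y=0.01055 on G[0,2]
R5: Y=0.0003058 on G[3,1]
C2: Y=0.000 on G[2,1]
R6: Y=0.4831 on G[0,2]
R7: Y=0.0007042 on G[3,1]
C3: Y=0.000 on G[2,1]
R8: Y=0.3077 on G[2,1]
V1: row V1−V2=1.51, i_V1 at 1,2
solve → V1=1.510, V2=0.000, V3=0.1302
aux → i_V1=-0.5002

0.1302 V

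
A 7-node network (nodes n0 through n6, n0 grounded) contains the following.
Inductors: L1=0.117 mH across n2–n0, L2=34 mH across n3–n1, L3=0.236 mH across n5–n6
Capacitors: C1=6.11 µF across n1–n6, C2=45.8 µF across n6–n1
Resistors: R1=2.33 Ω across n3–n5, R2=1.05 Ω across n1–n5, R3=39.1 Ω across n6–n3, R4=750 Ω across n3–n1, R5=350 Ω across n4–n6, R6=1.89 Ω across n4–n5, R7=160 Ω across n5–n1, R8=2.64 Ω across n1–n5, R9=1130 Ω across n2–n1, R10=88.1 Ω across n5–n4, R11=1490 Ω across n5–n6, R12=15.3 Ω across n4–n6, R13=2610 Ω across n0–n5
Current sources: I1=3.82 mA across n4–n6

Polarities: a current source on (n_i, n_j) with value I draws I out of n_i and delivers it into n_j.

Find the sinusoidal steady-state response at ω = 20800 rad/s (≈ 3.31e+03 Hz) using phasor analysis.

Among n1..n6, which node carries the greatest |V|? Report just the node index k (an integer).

Element admittances at ω=20800 rad/s:
  Y(L1) = 0.000-0.4109j S between n2,n0
  Y(C1) = 0.000+0.1271j S between n1,n6
  Y(R1) = 0.4292+0.000j S between n3,n5
  Y(R2) = 0.9524+0.000j S between n1,n5
  Y(R3) = 0.02558+0.000j S between n6,n3
  Y(R4) = 0.001333+0.000j S between n3,n1
  Y(R5) = 0.002857+0.000j S between n4,n6
  Y(R6) = 0.5291+0.000j S between n4,n5
  Y(R7) = 0.006250+0.000j S between n5,n1
  Y(R8) = 0.3788+0.000j S between n1,n5
  Y(R9) = 0.0008850+0.000j S between n2,n1
  Y(C2) = 0.000+0.9526j S between n6,n1
  Y(R10) = 0.01135+0.000j S between n5,n4
  Y(L2) = 0.000-0.001414j S between n3,n1
  Y(R11) = 0.0006711+0.000j S between n5,n6
  Y(L3) = 0.000-0.2037j S between n5,n6
  Y(R12) = 0.06536+0.000j S between n4,n6
  Y(R13) = 0.0003831+0.000j S between n0,n5
  I1: injects 0.00382 A into n6 (from n4)
Assemble and solve the 6×6 MNA system:
  V(n1)=0.0008170+0.0002179j  V(n2)=-4.654e-07+1.760e-06j  V(n3)=-0.001676-0.0006527j  V(n4)=-0.007762-0.0007948j  V(n5)=-0.001888-0.0004991j  V(n6)=0.001703-0.003138j

4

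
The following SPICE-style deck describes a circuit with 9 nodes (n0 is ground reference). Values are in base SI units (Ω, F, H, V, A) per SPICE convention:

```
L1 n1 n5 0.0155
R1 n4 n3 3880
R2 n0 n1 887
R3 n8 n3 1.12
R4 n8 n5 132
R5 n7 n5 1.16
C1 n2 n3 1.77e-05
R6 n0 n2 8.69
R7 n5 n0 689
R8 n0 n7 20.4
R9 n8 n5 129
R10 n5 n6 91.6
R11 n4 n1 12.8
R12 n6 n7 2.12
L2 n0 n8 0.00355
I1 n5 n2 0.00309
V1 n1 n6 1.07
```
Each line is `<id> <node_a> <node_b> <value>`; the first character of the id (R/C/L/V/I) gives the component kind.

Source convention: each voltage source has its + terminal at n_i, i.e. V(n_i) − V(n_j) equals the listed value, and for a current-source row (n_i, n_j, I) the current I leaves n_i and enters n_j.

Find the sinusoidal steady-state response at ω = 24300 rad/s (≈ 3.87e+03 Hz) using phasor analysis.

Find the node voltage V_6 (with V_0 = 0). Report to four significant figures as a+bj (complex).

Apply KCL at each of the 8 non-ground nodes and solve the resulting linear system.
Node n1: branches {L1, R2, R11, V1} → V_1 = 1.003+0.007267j
Node n2: branches {C1, R6, I1} → V_2 = 0.01775+0.0009886j
Node n3: branches {R1, R3, C1} → V_3 = 0.01801+0.003425j
Node n4: branches {R1, R11} → V_4 = 1.000+0.007254j
Node n5: branches {L1, R4, R5, R7, R9, R10, I1} → V_5 = -0.06563-0.001611j
Node n6: branches {R10, R12, V1} → V_6 = -0.06660+0.007267j
Node n7: branches {R5, R8, R12} → V_7 = -0.06364+0.001475j
Node n8: branches {R3, R4, R9, L2} → V_8 = 0.01655+0.003551j
Source currents: i(V1)=-0.001408+0.002829j

-0.06660+0.007267j V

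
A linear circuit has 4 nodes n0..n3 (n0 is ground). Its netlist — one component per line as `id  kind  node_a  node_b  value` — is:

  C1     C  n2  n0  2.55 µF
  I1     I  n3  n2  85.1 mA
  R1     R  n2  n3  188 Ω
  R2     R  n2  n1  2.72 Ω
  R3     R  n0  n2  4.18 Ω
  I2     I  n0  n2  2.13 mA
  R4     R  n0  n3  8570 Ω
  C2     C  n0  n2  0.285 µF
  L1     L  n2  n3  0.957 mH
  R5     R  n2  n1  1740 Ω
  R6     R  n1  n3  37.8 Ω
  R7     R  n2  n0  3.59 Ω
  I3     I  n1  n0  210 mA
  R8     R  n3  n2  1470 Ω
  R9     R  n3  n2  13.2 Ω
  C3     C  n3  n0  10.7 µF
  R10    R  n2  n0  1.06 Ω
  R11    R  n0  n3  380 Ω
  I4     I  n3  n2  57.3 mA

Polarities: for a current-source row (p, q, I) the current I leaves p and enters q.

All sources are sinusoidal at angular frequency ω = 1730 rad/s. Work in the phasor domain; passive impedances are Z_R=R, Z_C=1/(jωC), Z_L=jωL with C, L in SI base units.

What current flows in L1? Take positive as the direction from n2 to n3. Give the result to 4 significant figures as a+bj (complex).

MNA unknowns: 3 node voltages V₁..V_3
C1: Y=0.000+0.004412j on G[2,0]
I1: z[3]−=0.0851, z[2]+=0.0851
R1: Y=0.005319+0.000j on G[2,3]
R2: Y=0.3676+0.000j on G[2,1]
R3: Y=0.2392+0.000j on G[0,2]
I2: z[0]−=0.00213, z[2]+=0.00213
R4: Y=0.0001167+0.000j on G[0,3]
C2: Y=0.000+0.0004931j on G[0,2]
L1: Y=0.000-0.6040j on G[2,3]
R5: Y=0.0005747+0.000j on G[2,1]
R6: Y=0.02646+0.000j on G[1,3]
R7: Y=0.2786+0.000j on G[2,0]
I3: z[1]−=0.21, z[0]+=0.21
R8: Y=0.0006803+0.000j on G[3,2]
R9: Y=0.07576+0.000j on G[3,2]
C3: Y=0.000+0.01851j on G[3,0]
R10: Y=0.9434+0.000j on G[2,0]
R11: Y=0.002632+0.000j on G[0,3]
I4: z[3]−=0.0573, z[2]+=0.0573
solve → V1=-0.6807-0.01374j, V2=-0.1451+0.003466j, V3=-0.1975-0.2532j

0.1550-0.03167j A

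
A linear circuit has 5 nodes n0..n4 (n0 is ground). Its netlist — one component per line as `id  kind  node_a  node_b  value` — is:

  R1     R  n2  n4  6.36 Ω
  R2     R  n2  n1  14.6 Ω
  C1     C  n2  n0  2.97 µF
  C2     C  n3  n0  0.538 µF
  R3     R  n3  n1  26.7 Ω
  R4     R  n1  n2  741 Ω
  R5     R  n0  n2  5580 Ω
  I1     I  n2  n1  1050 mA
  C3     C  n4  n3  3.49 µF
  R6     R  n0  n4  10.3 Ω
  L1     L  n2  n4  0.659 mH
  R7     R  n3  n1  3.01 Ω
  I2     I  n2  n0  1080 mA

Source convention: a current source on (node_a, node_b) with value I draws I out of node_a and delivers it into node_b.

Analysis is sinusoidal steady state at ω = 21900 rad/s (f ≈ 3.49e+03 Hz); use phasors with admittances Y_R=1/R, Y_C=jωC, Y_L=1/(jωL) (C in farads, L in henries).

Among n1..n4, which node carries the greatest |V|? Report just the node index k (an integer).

Apply KCL at each of the 4 non-ground nodes and solve the resulting linear system.
Node n1: branches {R2, R3, R4, I1, R7} → V_1 = -0.6237+3.816j
Node n2: branches {R1, R2, C1, R4, R5, I1, L1, I2} → V_2 = -11.15+7.904j
Node n3: branches {C2, R3, C3, R7} → V_3 = -1.476+3.043j
Node n4: branches {R1, C3, R6, L1} → V_4 = -5.439+7.633j

2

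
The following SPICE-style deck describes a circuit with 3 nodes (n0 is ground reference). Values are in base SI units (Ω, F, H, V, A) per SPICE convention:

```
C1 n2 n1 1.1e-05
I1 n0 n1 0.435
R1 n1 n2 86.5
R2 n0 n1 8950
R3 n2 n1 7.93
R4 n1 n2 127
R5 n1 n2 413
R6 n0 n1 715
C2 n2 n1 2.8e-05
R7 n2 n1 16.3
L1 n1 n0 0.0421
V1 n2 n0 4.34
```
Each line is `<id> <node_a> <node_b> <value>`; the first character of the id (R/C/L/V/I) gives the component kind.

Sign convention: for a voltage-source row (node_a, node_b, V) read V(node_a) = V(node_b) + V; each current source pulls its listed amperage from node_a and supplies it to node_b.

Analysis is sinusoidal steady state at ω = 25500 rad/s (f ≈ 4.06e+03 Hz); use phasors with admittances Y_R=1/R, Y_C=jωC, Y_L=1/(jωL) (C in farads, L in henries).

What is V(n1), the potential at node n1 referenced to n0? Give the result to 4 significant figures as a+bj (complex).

4.431-0.4118j V

Apply KCL at each of the 2 non-ground nodes and solve the resulting linear system.
Node n1: branches {C1, I1, R1, R2, R3, R4, R5, R6, C2, R7, L1} → V_1 = 4.431-0.4118j
Node n2: branches {C1, R1, R3, R4, R5, C2, R7, V1} → V_2 = 4.340+0.000j
Source currents: i(V1)=0.4287+0.004750j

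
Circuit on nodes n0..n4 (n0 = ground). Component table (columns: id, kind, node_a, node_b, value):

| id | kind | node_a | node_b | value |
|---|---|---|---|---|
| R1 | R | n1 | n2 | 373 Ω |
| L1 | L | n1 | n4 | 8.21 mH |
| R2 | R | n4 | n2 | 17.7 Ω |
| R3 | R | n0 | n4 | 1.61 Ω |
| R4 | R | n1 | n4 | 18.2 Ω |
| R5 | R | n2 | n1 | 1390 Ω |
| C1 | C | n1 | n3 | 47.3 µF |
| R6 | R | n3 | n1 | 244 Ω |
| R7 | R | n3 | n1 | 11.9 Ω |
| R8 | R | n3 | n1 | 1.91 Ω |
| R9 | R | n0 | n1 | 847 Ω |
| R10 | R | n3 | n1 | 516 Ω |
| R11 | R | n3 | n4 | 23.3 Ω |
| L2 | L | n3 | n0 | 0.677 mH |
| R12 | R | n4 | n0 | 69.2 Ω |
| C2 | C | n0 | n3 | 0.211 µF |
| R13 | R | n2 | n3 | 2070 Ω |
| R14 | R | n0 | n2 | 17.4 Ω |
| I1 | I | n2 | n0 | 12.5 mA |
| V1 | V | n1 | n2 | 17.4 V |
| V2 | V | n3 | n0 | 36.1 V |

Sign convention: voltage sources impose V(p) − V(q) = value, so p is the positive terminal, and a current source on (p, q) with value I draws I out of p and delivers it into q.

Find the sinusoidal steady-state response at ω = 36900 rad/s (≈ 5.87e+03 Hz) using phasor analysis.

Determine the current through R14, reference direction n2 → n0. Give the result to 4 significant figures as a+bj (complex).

1.034+0.09806j A

MNA unknowns: 4 node voltages V₁..V_4 plus 2 source currents (V1, V2)
R1: Y=0.002681+0.000j on G[1,2]
L1: Y=0.000-0.003301j on G[1,4]
R2: Y=0.05650+0.000j on G[4,2]
R3: Y=0.6211+0.000j on G[0,4]
R4: Y=0.05495+0.000j on G[1,4]
R5: Y=0.0007194+0.000j on G[2,1]
C1: Y=0.000+1.745j on G[1,3]
R6: Y=0.004098+0.000j on G[3,1]
R7: Y=0.08403+0.000j on G[3,1]
R8: Y=0.5236+0.000j on G[3,1]
R9: Y=0.001181+0.000j on G[0,1]
R10: Y=0.001938+0.000j on G[3,1]
R11: Y=0.04292+0.000j on G[3,4]
L2: Y=0.000-0.04003j on G[3,0]
R12: Y=0.01445+0.000j on G[4,0]
C2: Y=0.000+0.007786j on G[0,3]
R13: Y=0.0004831+0.000j on G[2,3]
R14: Y=0.05747+0.000j on G[0,2]
I1: z[2]−=0.0125, z[0]+=0.0125
V1: row V1−V2=17.4, i_V1 at 1,2
V2: row V3−V0=36.1, i_V2 at 3,0
solve → V1=35.40+1.706j, V2=18.00+1.706j, V3=36.10+0.000j, V4=5.717+0.1167j
aux → i_V1=1.673+0.1887j, i_V2=-4.722+0.9898j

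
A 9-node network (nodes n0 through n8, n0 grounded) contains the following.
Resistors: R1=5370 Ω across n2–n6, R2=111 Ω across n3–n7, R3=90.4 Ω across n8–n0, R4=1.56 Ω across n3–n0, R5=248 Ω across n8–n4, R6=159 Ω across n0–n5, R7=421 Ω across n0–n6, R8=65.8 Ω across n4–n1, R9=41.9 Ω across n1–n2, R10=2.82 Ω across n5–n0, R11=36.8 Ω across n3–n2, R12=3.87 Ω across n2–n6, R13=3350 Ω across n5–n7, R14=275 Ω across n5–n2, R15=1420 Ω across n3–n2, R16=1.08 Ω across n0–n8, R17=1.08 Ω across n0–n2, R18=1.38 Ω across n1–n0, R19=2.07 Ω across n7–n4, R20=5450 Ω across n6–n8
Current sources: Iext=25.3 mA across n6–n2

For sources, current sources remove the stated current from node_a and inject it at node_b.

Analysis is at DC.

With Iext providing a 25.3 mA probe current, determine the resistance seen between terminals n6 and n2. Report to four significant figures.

R_eq = 3.829 Ω

Apply KCL at each of the 8 non-ground nodes and solve the resulting linear system.
Node n1: branches {R8, R9, R18} → V_1 = 7.987e-06
Node n2: branches {R1, R9, R11, R12, R14, R15, R17, Iext} → V_2 = 0.0002525
Node n3: branches {R2, R4, R11, R15} → V_3 = 1.045e-05
Node n4: branches {R5, R8, R19} → V_4 = 4.887e-06
Node n5: branches {R6, R10, R13, R14} → V_5 = 2.520e-06
Node n6: branches {R1, R7, R12, R20, Iext} → V_6 = -0.09663
Node n7: branches {R2, R13, R19} → V_7 = 4.987e-06
Node n8: branches {R3, R5, R16, R20} → V_8 = -1.882e-05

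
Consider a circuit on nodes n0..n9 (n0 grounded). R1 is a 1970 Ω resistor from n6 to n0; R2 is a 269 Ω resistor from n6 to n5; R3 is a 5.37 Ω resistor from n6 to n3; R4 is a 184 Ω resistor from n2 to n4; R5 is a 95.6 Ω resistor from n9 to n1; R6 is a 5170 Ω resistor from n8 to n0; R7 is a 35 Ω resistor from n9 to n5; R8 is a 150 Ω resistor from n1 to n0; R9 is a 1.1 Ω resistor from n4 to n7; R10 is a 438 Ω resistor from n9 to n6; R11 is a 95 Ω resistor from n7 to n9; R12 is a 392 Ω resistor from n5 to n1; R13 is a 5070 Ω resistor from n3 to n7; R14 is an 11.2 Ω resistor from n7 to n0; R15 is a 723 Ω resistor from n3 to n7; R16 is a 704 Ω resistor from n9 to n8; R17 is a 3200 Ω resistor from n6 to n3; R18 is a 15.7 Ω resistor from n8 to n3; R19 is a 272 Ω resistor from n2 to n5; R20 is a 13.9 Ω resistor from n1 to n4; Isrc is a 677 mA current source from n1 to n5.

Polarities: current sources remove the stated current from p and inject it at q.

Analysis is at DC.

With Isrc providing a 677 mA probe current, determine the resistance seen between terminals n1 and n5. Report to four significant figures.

R_eq = 58.18 Ω

Element admittances at DC:
  Y(R1) = 0.0005076 S between n6,n0
  Y(R2) = 0.003717 S between n6,n5
  Y(R3) = 0.1862 S between n6,n3
  Y(R4) = 0.005435 S between n2,n4
  Y(R5) = 0.01046 S between n9,n1
  Y(R6) = 0.0001934 S between n8,n0
  Y(R7) = 0.02857 S between n9,n5
  Y(R8) = 0.006667 S between n1,n0
  Y(R9) = 0.9091 S between n4,n7
  Y(R10) = 0.002283 S between n9,n6
  Y(R11) = 0.01053 S between n7,n9
  Y(R12) = 0.002551 S between n5,n1
  Y(R13) = 0.0001972 S between n3,n7
  Y(R14) = 0.08929 S between n7,n0
  Y(R15) = 0.001383 S between n3,n7
  Y(R16) = 0.001420 S between n9,n8
  Y(R17) = 0.0003125 S between n6,n3
  Y(R18) = 0.06369 S between n8,n3
  Y(R19) = 0.003676 S between n2,n5
  Y(R20) = 0.07194 S between n1,n4
  Isrc: injects 0.677 A into n5 (from n1)
Assemble and solve the 9×9 MNA system:
  V(n1)=-4.257  V(n2)=14.12  V(n3)=20.80  V(n4)=-0.09116  V(n5)=35.13  V(n6)=21.01  V(n7)=0.1536  V(n8)=20.71  V(n9)=19.49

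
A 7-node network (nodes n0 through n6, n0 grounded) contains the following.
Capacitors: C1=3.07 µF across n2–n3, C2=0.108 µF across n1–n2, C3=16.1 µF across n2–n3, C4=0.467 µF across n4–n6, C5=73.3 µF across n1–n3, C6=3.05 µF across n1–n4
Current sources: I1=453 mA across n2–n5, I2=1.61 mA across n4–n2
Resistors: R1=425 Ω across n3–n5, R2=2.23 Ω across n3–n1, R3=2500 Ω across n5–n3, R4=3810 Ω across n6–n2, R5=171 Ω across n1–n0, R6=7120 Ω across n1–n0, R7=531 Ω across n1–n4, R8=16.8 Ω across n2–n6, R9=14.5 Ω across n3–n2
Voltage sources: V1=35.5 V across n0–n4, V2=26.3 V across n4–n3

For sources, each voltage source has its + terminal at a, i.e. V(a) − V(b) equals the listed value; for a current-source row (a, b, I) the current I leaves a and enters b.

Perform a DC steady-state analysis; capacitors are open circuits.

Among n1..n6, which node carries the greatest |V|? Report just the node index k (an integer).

Element admittances at DC:
  Y(C1) = 0.000 S between n2,n3
  I1: injects 0.453 A into n5 (from n2)
  Y(R1) = 0.002353 S between n3,n5
  Y(R2) = 0.4484 S between n3,n1
  Y(C2) = 0.000 S between n1,n2
  Y(C3) = 0.000 S between n2,n3
  I2: injects 0.00161 A into n2 (from n4)
  Y(C4) = 0.000 S between n4,n6
  Y(R3) = 0.0004000 S between n5,n3
  Y(R4) = 0.0002625 S between n6,n2
  Y(R5) = 0.005848 S between n1,n0
  Y(R6) = 0.0001404 S between n1,n0
  Y(C5) = 0.000 S between n1,n3
  Y(C6) = 0.000 S between n1,n4
  Y(R7) = 0.001883 S between n1,n4
  Y(R8) = 0.05952 S between n2,n6
  Y(R9) = 0.06897 S between n3,n2
  V1: constraint V(n0)−V(n4) = 35.5
  V2: constraint V(n4)−V(n3) = 26.3
Assemble and solve the 8×8 MNA system:
  V(n1)=-60.88  V(n2)=-68.35  V(n3)=-61.80  V(n4)=-35.50  V(n5)=102.8  V(n6)=-68.35
  i(V1)=-0.3646  i(V2)=-0.4140

5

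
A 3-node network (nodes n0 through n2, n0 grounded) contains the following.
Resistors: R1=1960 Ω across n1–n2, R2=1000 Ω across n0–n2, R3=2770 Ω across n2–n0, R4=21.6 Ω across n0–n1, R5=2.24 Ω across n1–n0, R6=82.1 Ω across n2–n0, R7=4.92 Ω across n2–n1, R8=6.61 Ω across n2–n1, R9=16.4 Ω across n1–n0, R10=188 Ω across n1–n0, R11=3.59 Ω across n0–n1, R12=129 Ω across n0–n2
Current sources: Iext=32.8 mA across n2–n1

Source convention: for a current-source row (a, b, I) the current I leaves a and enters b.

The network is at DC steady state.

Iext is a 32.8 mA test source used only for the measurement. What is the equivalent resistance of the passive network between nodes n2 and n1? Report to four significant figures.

R_eq = 2.661 Ω

Apply KCL at each of the 2 non-ground nodes and solve the resulting linear system.
Node n1: branches {R1, R4, R5, R7, R8, R9, R10, R11, Iext} → V_1 = 0.002164
Node n2: branches {R1, R2, R3, R6, R7, R8, R12, Iext} → V_2 = -0.08511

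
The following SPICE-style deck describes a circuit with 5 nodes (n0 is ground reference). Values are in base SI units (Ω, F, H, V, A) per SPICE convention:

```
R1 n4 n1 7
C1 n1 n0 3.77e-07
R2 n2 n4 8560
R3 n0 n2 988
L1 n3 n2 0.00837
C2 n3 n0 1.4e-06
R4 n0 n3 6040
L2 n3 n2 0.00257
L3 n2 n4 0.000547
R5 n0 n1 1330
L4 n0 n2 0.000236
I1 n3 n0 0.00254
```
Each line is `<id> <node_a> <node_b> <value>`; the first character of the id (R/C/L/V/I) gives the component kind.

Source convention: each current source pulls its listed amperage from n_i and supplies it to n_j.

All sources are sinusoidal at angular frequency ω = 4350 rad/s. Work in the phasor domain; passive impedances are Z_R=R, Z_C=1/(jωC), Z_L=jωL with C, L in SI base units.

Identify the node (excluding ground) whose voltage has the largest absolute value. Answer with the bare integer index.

Element admittances at ω=4350 rad/s:
  Y(R1) = 0.1429+0.000j S between n4,n1
  Y(C1) = 0.000+0.001640j S between n1,n0
  Y(R2) = 0.0001168+0.000j S between n2,n4
  Y(R3) = 0.001012+0.000j S between n0,n2
  Y(L1) = 0.000-0.02747j S between n3,n2
  Y(C2) = 0.000+0.006090j S between n3,n0
  Y(R4) = 0.0001656+0.000j S between n0,n3
  Y(L2) = 0.000-0.08945j S between n3,n2
  Y(L3) = 0.000-0.4203j S between n2,n4
  Y(R5) = 0.0007519+0.000j S between n0,n1
  Y(L4) = 0.000-0.9741j S between n0,n2
  I1: injects 0.00254 A into n0 (from n3)
Assemble and solve the 4×4 MNA system:
  V(n1)=-4.648e-05-0.002769j  V(n2)=-9.797e-06-0.002774j  V(n3)=-4.895e-05-0.02585j  V(n4)=-1.494e-05-0.002784j

3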